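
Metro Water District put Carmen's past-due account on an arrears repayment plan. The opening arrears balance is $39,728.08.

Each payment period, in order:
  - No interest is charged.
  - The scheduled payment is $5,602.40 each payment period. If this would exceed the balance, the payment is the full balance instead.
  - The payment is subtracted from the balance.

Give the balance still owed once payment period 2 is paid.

$28,523.28

Payment period 1: opening $39,728.08; payment $5,602.40; balance $34,125.68
Payment period 2: opening $34,125.68; payment $5,602.40; balance $28,523.28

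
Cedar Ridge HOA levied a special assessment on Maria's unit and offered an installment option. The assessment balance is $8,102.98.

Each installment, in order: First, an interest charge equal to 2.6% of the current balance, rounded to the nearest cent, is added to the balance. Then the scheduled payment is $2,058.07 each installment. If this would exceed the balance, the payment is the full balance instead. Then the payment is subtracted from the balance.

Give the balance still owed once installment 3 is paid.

Installment 1: $8,102.98 +$210.68 interest = $8,313.66; pay $2,058.07 → $6,255.59
Installment 2: $6,255.59 +$162.65 interest = $6,418.24; pay $2,058.07 → $4,360.17
Installment 3: $4,360.17 +$113.36 interest = $4,473.53; pay $2,058.07 → $2,415.46

$2,415.46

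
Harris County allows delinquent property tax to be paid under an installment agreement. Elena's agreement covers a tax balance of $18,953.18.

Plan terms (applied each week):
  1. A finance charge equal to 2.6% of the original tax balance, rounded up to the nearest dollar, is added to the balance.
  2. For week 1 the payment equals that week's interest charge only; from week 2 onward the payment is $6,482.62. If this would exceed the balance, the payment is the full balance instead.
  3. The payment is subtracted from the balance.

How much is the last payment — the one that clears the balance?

Week 1: opening $18,953.18; interest $493.00 → $19,446.18; payment $493.00; balance $18,953.18
Week 2: opening $18,953.18; interest $493.00 → $19,446.18; payment $6,482.62; balance $12,963.56
Week 3: opening $12,963.56; interest $493.00 → $13,456.56; payment $6,482.62; balance $6,973.94
Week 4: opening $6,973.94; interest $493.00 → $7,466.94; payment $6,482.62; balance $984.32
Week 5: opening $984.32; interest $493.00 → $1,477.32; payment $1,477.32; balance $0.00

$1,477.32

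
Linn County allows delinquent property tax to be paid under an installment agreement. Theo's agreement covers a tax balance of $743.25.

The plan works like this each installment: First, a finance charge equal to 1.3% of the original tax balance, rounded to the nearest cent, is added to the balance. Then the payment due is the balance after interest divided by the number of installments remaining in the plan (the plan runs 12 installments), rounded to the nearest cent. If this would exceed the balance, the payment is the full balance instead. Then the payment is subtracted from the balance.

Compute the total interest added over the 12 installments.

$115.92

Installment 1: $743.25 +$9.66 interest = $752.91; pay $62.74 → $690.17
Installment 2: $690.17 +$9.66 interest = $699.83; pay $63.62 → $636.21
Installment 3: $636.21 +$9.66 interest = $645.87; pay $64.59 → $581.28
Installment 4: $581.28 +$9.66 interest = $590.94; pay $65.66 → $525.28
Installment 5: $525.28 +$9.66 interest = $534.94; pay $66.87 → $468.07
Installment 6: $468.07 +$9.66 interest = $477.73; pay $68.25 → $409.48
Installment 7: $409.48 +$9.66 interest = $419.14; pay $69.86 → $349.28
Installment 8: $349.28 +$9.66 interest = $358.94; pay $71.79 → $287.15
Installment 9: $287.15 +$9.66 interest = $296.81; pay $74.20 → $222.61
Installment 10: $222.61 +$9.66 interest = $232.27; pay $77.42 → $154.85
Installment 11: $154.85 +$9.66 interest = $164.51; pay $82.26 → $82.25
Installment 12: $82.25 +$9.66 interest = $91.91; pay $91.91 → $0.00
Total interest: $9.66 + $9.66 + $9.66 + $9.66 + $9.66 + $9.66 + $9.66 + $9.66 + $9.66 + $9.66 + $9.66 + $9.66 = $115.92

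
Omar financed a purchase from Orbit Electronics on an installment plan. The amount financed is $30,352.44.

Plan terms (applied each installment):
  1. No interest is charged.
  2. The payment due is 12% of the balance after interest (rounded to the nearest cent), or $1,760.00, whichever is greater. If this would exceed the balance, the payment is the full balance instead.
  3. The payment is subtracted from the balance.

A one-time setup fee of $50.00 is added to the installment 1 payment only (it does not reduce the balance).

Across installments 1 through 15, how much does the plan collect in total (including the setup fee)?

$30,402.44

Installment 1: opening $30,352.44; payment $3,642.29 (+ $50.00 fee); balance $26,710.15
Installment 2: opening $26,710.15; payment $3,205.22; balance $23,504.93
Installment 3: opening $23,504.93; payment $2,820.59; balance $20,684.34
Installment 4: opening $20,684.34; payment $2,482.12; balance $18,202.22
Installment 5: opening $18,202.22; payment $2,184.27; balance $16,017.95
Installment 6: opening $16,017.95; payment $1,922.15; balance $14,095.80
Installment 7: opening $14,095.80; payment $1,760.00; balance $12,335.80
Installment 8: opening $12,335.80; payment $1,760.00; balance $10,575.80
Installment 9: opening $10,575.80; payment $1,760.00; balance $8,815.80
Installment 10: opening $8,815.80; payment $1,760.00; balance $7,055.80
Installment 11: opening $7,055.80; payment $1,760.00; balance $5,295.80
Installment 12: opening $5,295.80; payment $1,760.00; balance $3,535.80
Installment 13: opening $3,535.80; payment $1,760.00; balance $1,775.80
Installment 14: opening $1,775.80; payment $1,760.00; balance $15.80
Installment 15: opening $15.80; payment $15.80; balance $0.00
Total paid: $30,402.44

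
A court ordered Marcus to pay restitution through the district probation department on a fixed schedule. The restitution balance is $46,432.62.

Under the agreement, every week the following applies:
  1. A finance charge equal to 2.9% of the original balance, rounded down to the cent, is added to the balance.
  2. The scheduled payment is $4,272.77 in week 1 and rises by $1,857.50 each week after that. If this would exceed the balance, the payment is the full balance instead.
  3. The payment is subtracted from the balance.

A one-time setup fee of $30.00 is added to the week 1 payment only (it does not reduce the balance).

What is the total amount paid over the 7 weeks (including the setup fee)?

Week 1: opening $46,432.62; interest $1,346.54 → $47,779.16; payment $4,272.77 (+ $30.00 fee); balance $43,506.39
Week 2: opening $43,506.39; interest $1,346.54 → $44,852.93; payment $6,130.27; balance $38,722.66
Week 3: opening $38,722.66; interest $1,346.54 → $40,069.20; payment $7,987.77; balance $32,081.43
Week 4: opening $32,081.43; interest $1,346.54 → $33,427.97; payment $9,845.27; balance $23,582.70
Week 5: opening $23,582.70; interest $1,346.54 → $24,929.24; payment $11,702.77; balance $13,226.47
Week 6: opening $13,226.47; interest $1,346.54 → $14,573.01; payment $13,560.27; balance $1,012.74
Week 7: opening $1,012.74; interest $1,346.54 → $2,359.28; payment $2,359.28; balance $0.00
Total paid: $55,888.40

$55,888.40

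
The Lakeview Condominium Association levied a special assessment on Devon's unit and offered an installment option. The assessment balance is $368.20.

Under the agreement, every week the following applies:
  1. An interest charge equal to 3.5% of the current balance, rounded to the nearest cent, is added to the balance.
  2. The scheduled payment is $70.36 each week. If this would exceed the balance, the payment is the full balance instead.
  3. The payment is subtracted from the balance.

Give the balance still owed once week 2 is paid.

Week 1: $368.20 +$12.89 interest = $381.09; pay $70.36 → $310.73
Week 2: $310.73 +$10.88 interest = $321.61; pay $70.36 → $251.25

$251.25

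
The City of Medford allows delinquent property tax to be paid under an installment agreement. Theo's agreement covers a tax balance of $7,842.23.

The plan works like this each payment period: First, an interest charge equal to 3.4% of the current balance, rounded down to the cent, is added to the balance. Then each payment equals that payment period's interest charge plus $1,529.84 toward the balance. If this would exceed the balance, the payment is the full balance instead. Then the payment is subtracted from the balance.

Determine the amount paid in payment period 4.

$1,640.43

Payment period 1: opening $7,842.23; interest $266.63 → $8,108.86; payment $1,796.47; balance $6,312.39
Payment period 2: opening $6,312.39; interest $214.62 → $6,527.01; payment $1,744.46; balance $4,782.55
Payment period 3: opening $4,782.55; interest $162.60 → $4,945.15; payment $1,692.44; balance $3,252.71
Payment period 4: opening $3,252.71; interest $110.59 → $3,363.30; payment $1,640.43; balance $1,722.87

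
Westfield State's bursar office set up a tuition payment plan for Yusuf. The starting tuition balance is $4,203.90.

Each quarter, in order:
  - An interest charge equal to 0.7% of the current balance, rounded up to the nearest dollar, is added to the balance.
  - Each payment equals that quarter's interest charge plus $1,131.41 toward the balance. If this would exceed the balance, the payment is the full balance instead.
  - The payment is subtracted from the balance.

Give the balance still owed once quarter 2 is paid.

# | Opening | Interest | Payment | End bal
1 | $4,203.90 | $30.00 | $1,161.41 | $3,072.49
2 | $3,072.49 | $22.00 | $1,153.41 | $1,941.08

$1,941.08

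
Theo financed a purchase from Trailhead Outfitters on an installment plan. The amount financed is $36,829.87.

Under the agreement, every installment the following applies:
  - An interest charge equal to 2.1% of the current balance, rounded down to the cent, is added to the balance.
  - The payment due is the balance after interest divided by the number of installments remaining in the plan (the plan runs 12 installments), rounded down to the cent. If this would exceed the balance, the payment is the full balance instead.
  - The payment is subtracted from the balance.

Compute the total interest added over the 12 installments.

$5,435.44

Installment 1: $36,829.87 +$773.42 interest = $37,603.29; pay $3,133.60 → $34,469.69
Installment 2: $34,469.69 +$723.86 interest = $35,193.55; pay $3,199.41 → $31,994.14
Installment 3: $31,994.14 +$671.87 interest = $32,666.01; pay $3,266.60 → $29,399.41
Installment 4: $29,399.41 +$617.38 interest = $30,016.79; pay $3,335.19 → $26,681.60
Installment 5: $26,681.60 +$560.31 interest = $27,241.91; pay $3,405.23 → $23,836.68
Installment 6: $23,836.68 +$500.57 interest = $24,337.25; pay $3,476.75 → $20,860.50
Installment 7: $20,860.50 +$438.07 interest = $21,298.57; pay $3,549.76 → $17,748.81
Installment 8: $17,748.81 +$372.72 interest = $18,121.53; pay $3,624.30 → $14,497.23
Installment 9: $14,497.23 +$304.44 interest = $14,801.67; pay $3,700.41 → $11,101.26
Installment 10: $11,101.26 +$233.12 interest = $11,334.38; pay $3,778.12 → $7,556.26
Installment 11: $7,556.26 +$158.68 interest = $7,714.94; pay $3,857.47 → $3,857.47
Installment 12: $3,857.47 +$81.00 interest = $3,938.47; pay $3,938.47 → $0.00
Total interest: $773.42 + $723.86 + $671.87 + $617.38 + $560.31 + $500.57 + $438.07 + $372.72 + $304.44 + $233.12 + $158.68 + $81.00 = $5,435.44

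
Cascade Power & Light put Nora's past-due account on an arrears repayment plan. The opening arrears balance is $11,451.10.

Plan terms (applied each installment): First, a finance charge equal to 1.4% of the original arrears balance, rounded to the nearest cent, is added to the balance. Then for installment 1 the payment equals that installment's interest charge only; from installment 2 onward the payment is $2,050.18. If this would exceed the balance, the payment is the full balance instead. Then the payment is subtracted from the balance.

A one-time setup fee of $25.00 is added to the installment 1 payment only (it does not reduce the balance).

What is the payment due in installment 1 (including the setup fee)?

$185.32

# | Opening | Interest | Payment | Fee | End bal
1 | $11,451.10 | $160.32 | $160.32 | $25.00 | $11,451.10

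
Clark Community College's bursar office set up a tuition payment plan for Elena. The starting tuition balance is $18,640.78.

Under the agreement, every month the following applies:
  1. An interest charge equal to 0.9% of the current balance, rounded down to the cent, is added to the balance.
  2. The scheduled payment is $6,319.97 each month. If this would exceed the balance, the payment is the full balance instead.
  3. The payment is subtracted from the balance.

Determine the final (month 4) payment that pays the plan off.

$17.69

Month 1: $18,640.78 +$167.76 interest = $18,808.54; pay $6,319.97 → $12,488.57
Month 2: $12,488.57 +$112.39 interest = $12,600.96; pay $6,319.97 → $6,280.99
Month 3: $6,280.99 +$56.52 interest = $6,337.51; pay $6,319.97 → $17.54
Month 4: $17.54 +$0.15 interest = $17.69; pay $17.69 → $0.00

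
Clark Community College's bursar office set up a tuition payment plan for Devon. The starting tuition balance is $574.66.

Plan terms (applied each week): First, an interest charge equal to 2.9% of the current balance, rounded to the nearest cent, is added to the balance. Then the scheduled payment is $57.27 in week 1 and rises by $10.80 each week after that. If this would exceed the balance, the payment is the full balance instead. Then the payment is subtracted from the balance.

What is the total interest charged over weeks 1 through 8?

$80.18

# | Opening | Interest | Payment | End bal
1 | $574.66 | $16.67 | $57.27 | $534.06
2 | $534.06 | $15.49 | $68.07 | $481.48
3 | $481.48 | $13.96 | $78.87 | $416.57
4 | $416.57 | $12.08 | $89.67 | $338.98
5 | $338.98 | $9.83 | $100.47 | $248.34
6 | $248.34 | $7.20 | $111.27 | $144.27
7 | $144.27 | $4.18 | $122.07 | $26.38
8 | $26.38 | $0.77 | $27.15 | $0.00
Total interest: $16.67 + $15.49 + $13.96 + $12.08 + $9.83 + $7.20 + $4.18 + $0.77 = $80.18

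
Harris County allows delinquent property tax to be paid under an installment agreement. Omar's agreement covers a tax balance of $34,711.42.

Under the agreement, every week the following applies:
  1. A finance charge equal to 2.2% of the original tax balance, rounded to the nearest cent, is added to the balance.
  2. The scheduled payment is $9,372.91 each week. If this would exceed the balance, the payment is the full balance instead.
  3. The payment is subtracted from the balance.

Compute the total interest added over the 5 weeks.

$3,818.25

Week 1: $34,711.42 +$763.65 interest = $35,475.07; pay $9,372.91 → $26,102.16
Week 2: $26,102.16 +$763.65 interest = $26,865.81; pay $9,372.91 → $17,492.90
Week 3: $17,492.90 +$763.65 interest = $18,256.55; pay $9,372.91 → $8,883.64
Week 4: $8,883.64 +$763.65 interest = $9,647.29; pay $9,372.91 → $274.38
Week 5: $274.38 +$763.65 interest = $1,038.03; pay $1,038.03 → $0.00
Total interest: $763.65 + $763.65 + $763.65 + $763.65 + $763.65 = $3,818.25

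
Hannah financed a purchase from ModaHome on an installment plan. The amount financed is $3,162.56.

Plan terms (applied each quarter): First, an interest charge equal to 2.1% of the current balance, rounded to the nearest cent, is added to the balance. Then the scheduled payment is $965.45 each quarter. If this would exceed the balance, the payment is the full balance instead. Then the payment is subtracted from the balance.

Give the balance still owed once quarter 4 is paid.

# | Opening | Interest | Payment | End bal
1 | $3,162.56 | $66.41 | $965.45 | $2,263.52
2 | $2,263.52 | $47.53 | $965.45 | $1,345.60
3 | $1,345.60 | $28.26 | $965.45 | $408.41
4 | $408.41 | $8.58 | $416.99 | $0.00

$0.00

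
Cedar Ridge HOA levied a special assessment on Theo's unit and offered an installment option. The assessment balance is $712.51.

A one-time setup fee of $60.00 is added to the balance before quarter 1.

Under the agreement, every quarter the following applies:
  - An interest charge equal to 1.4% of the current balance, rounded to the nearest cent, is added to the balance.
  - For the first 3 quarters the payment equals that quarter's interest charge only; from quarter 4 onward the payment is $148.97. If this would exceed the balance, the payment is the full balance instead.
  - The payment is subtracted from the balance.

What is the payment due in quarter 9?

$62.99

Quarter 1: opening $772.51; interest $10.82 → $783.33; payment $10.82; balance $772.51
Quarter 2: opening $772.51; interest $10.82 → $783.33; payment $10.82; balance $772.51
Quarter 3: opening $772.51; interest $10.82 → $783.33; payment $10.82; balance $772.51
Quarter 4: opening $772.51; interest $10.82 → $783.33; payment $148.97; balance $634.36
Quarter 5: opening $634.36; interest $8.88 → $643.24; payment $148.97; balance $494.27
Quarter 6: opening $494.27; interest $6.92 → $501.19; payment $148.97; balance $352.22
Quarter 7: opening $352.22; interest $4.93 → $357.15; payment $148.97; balance $208.18
Quarter 8: opening $208.18; interest $2.91 → $211.09; payment $148.97; balance $62.12
Quarter 9: opening $62.12; interest $0.87 → $62.99; payment $62.99; balance $0.00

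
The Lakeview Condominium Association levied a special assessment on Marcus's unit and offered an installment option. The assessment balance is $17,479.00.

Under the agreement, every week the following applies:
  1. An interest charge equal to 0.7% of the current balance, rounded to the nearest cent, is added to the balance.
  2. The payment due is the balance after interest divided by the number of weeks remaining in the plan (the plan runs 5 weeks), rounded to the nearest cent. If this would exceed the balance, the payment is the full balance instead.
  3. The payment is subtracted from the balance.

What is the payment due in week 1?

$3,520.27

Week 1: opening $17,479.00; interest $122.35 → $17,601.35; payment $3,520.27; balance $14,081.08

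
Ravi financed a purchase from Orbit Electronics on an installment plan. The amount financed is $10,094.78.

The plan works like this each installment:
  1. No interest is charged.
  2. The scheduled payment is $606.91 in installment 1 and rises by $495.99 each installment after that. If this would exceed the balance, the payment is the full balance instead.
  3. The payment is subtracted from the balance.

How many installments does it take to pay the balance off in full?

6

# | Opening | Payment | End bal
1 | $10,094.78 | $606.91 | $9,487.87
2 | $9,487.87 | $1,102.90 | $8,384.97
3 | $8,384.97 | $1,598.89 | $6,786.08
4 | $6,786.08 | $2,094.88 | $4,691.20
5 | $4,691.20 | $2,590.87 | $2,100.33
6 | $2,100.33 | $2,100.33 | $0.00
Balance reaches $0.00 in installment 6.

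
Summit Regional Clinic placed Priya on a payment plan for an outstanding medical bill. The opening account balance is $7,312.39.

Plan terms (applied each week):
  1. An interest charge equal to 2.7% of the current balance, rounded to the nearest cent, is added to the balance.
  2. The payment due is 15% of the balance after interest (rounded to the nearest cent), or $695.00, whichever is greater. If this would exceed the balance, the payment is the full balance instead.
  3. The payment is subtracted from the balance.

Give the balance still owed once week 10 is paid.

$520.58

Week 1: $7,312.39 +$197.43 interest = $7,509.82; pay $1,126.47 → $6,383.35
Week 2: $6,383.35 +$172.35 interest = $6,555.70; pay $983.36 → $5,572.34
Week 3: $5,572.34 +$150.45 interest = $5,722.79; pay $858.42 → $4,864.37
Week 4: $4,864.37 +$131.34 interest = $4,995.71; pay $749.36 → $4,246.35
Week 5: $4,246.35 +$114.65 interest = $4,361.00; pay $695.00 → $3,666.00
Week 6: $3,666.00 +$98.98 interest = $3,764.98; pay $695.00 → $3,069.98
Week 7: $3,069.98 +$82.89 interest = $3,152.87; pay $695.00 → $2,457.87
Week 8: $2,457.87 +$66.36 interest = $2,524.23; pay $695.00 → $1,829.23
Week 9: $1,829.23 +$49.39 interest = $1,878.62; pay $695.00 → $1,183.62
Week 10: $1,183.62 +$31.96 interest = $1,215.58; pay $695.00 → $520.58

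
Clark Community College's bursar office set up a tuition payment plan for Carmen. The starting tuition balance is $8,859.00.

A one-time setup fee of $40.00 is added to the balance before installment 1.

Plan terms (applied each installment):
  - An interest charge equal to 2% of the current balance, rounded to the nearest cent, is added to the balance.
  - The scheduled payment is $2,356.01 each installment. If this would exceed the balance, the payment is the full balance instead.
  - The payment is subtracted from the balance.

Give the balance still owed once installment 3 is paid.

Installment 1: opening $8,899.00; interest $177.98 → $9,076.98; payment $2,356.01; balance $6,720.97
Installment 2: opening $6,720.97; interest $134.42 → $6,855.39; payment $2,356.01; balance $4,499.38
Installment 3: opening $4,499.38; interest $89.99 → $4,589.37; payment $2,356.01; balance $2,233.36

$2,233.36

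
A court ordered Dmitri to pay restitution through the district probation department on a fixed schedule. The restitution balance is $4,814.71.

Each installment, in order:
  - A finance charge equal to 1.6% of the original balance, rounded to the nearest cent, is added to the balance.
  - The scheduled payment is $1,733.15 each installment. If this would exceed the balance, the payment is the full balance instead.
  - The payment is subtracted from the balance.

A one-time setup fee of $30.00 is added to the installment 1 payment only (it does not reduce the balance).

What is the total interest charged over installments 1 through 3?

$231.12

# | Opening | Interest | Payment | Fee | End bal
1 | $4,814.71 | $77.04 | $1,733.15 | $30.00 | $3,158.60
2 | $3,158.60 | $77.04 | $1,733.15 | — | $1,502.49
3 | $1,502.49 | $77.04 | $1,579.53 | — | $0.00
Total interest: $77.04 + $77.04 + $77.04 = $231.12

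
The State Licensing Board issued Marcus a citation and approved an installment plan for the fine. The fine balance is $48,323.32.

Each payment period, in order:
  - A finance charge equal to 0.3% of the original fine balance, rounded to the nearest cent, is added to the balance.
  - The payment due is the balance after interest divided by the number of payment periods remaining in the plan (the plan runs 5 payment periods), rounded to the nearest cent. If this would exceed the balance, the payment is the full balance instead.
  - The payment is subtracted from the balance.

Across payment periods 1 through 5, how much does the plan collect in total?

# | Opening | Interest | Payment | End bal
1 | $48,323.32 | $144.97 | $9,693.66 | $38,774.63
2 | $38,774.63 | $144.97 | $9,729.90 | $29,189.70
3 | $29,189.70 | $144.97 | $9,778.22 | $19,556.45
4 | $19,556.45 | $144.97 | $9,850.71 | $9,850.71
5 | $9,850.71 | $144.97 | $9,995.68 | $0.00
Total paid: $49,048.17

$49,048.17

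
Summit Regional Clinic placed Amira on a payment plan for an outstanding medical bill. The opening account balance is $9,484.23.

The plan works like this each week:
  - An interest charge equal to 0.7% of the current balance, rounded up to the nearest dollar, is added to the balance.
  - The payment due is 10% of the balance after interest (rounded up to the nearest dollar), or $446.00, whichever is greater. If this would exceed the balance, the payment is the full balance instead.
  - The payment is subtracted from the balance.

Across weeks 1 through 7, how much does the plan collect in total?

$5,078.00

Week 1: opening $9,484.23; interest $67.00 → $9,551.23; payment $956.00; balance $8,595.23
Week 2: opening $8,595.23; interest $61.00 → $8,656.23; payment $866.00; balance $7,790.23
Week 3: opening $7,790.23; interest $55.00 → $7,845.23; payment $785.00; balance $7,060.23
Week 4: opening $7,060.23; interest $50.00 → $7,110.23; payment $712.00; balance $6,398.23
Week 5: opening $6,398.23; interest $45.00 → $6,443.23; payment $645.00; balance $5,798.23
Week 6: opening $5,798.23; interest $41.00 → $5,839.23; payment $584.00; balance $5,255.23
Week 7: opening $5,255.23; interest $37.00 → $5,292.23; payment $530.00; balance $4,762.23
Total paid: $5,078.00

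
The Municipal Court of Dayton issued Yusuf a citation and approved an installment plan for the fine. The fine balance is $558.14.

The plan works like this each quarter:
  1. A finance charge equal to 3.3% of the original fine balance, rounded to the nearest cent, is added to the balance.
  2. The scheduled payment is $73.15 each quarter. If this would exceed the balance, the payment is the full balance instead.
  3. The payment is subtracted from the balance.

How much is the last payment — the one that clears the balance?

$29.26

Quarter 1: $558.14 +$18.42 interest = $576.56; pay $73.15 → $503.41
Quarter 2: $503.41 +$18.42 interest = $521.83; pay $73.15 → $448.68
Quarter 3: $448.68 +$18.42 interest = $467.10; pay $73.15 → $393.95
Quarter 4: $393.95 +$18.42 interest = $412.37; pay $73.15 → $339.22
Quarter 5: $339.22 +$18.42 interest = $357.64; pay $73.15 → $284.49
Quarter 6: $284.49 +$18.42 interest = $302.91; pay $73.15 → $229.76
Quarter 7: $229.76 +$18.42 interest = $248.18; pay $73.15 → $175.03
Quarter 8: $175.03 +$18.42 interest = $193.45; pay $73.15 → $120.30
Quarter 9: $120.30 +$18.42 interest = $138.72; pay $73.15 → $65.57
Quarter 10: $65.57 +$18.42 interest = $83.99; pay $73.15 → $10.84
Quarter 11: $10.84 +$18.42 interest = $29.26; pay $29.26 → $0.00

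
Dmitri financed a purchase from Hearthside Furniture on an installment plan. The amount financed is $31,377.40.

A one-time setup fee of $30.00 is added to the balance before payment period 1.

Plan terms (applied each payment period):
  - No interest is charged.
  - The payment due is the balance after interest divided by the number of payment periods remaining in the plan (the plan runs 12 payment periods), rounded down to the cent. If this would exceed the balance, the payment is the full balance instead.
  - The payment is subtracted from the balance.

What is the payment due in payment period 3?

# | Opening | Payment | End bal
1 | $31,407.40 | $2,617.28 | $28,790.12
2 | $28,790.12 | $2,617.28 | $26,172.84
3 | $26,172.84 | $2,617.28 | $23,555.56

$2,617.28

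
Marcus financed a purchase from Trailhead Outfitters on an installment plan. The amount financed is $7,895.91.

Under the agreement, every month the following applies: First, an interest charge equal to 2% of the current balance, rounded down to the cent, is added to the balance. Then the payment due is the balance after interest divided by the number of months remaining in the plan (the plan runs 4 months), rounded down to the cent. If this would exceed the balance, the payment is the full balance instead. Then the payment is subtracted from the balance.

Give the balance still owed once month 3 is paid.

$2,094.80

Month 1: opening $7,895.91; interest $157.91 → $8,053.82; payment $2,013.45; balance $6,040.37
Month 2: opening $6,040.37; interest $120.80 → $6,161.17; payment $2,053.72; balance $4,107.45
Month 3: opening $4,107.45; interest $82.14 → $4,189.59; payment $2,094.79; balance $2,094.80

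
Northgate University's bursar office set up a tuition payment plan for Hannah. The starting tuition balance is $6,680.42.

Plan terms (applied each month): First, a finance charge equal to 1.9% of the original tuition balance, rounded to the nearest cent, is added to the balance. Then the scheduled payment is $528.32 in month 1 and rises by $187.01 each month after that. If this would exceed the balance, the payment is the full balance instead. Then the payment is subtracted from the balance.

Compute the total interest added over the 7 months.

$888.51

Month 1: $6,680.42 +$126.93 interest = $6,807.35; pay $528.32 → $6,279.03
Month 2: $6,279.03 +$126.93 interest = $6,405.96; pay $715.33 → $5,690.63
Month 3: $5,690.63 +$126.93 interest = $5,817.56; pay $902.34 → $4,915.22
Month 4: $4,915.22 +$126.93 interest = $5,042.15; pay $1,089.35 → $3,952.80
Month 5: $3,952.80 +$126.93 interest = $4,079.73; pay $1,276.36 → $2,803.37
Month 6: $2,803.37 +$126.93 interest = $2,930.30; pay $1,463.37 → $1,466.93
Month 7: $1,466.93 +$126.93 interest = $1,593.86; pay $1,593.86 → $0.00
Total interest: $126.93 + $126.93 + $126.93 + $126.93 + $126.93 + $126.93 + $126.93 = $888.51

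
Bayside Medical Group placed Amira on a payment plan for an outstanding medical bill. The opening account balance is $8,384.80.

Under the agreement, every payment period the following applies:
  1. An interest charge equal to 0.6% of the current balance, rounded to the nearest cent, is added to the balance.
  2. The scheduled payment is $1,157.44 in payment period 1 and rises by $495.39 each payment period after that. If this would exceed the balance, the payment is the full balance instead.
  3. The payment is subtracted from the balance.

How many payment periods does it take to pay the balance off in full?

Payment period 1: $8,384.80 +$50.31 interest = $8,435.11; pay $1,157.44 → $7,277.67
Payment period 2: $7,277.67 +$43.67 interest = $7,321.34; pay $1,652.83 → $5,668.51
Payment period 3: $5,668.51 +$34.01 interest = $5,702.52; pay $2,148.22 → $3,554.30
Payment period 4: $3,554.30 +$21.33 interest = $3,575.63; pay $2,643.61 → $932.02
Payment period 5: $932.02 +$5.59 interest = $937.61; pay $937.61 → $0.00
Balance reaches $0.00 in payment period 5.

5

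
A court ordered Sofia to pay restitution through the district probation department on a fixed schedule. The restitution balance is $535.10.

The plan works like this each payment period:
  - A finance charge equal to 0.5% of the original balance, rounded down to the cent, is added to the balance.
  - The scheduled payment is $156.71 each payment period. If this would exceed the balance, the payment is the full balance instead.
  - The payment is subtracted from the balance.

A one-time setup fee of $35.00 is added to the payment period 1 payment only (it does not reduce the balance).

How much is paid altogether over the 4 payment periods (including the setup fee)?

$580.78

# | Opening | Interest | Payment | Fee | End bal
1 | $535.10 | $2.67 | $156.71 | $35.00 | $381.06
2 | $381.06 | $2.67 | $156.71 | — | $227.02
3 | $227.02 | $2.67 | $156.71 | — | $72.98
4 | $72.98 | $2.67 | $75.65 | — | $0.00
Total paid: $580.78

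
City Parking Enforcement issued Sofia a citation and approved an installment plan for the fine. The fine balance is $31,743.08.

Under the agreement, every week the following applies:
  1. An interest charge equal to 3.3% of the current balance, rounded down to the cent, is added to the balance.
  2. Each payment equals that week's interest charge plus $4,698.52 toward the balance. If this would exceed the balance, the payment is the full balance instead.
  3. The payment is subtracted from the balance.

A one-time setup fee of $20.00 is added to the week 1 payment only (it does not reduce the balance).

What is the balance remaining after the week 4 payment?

$12,949.00

# | Opening | Interest | Payment | Fee | End bal
1 | $31,743.08 | $1,047.52 | $5,746.04 | $20.00 | $27,044.56
2 | $27,044.56 | $892.47 | $5,590.99 | — | $22,346.04
3 | $22,346.04 | $737.41 | $5,435.93 | — | $17,647.52
4 | $17,647.52 | $582.36 | $5,280.88 | — | $12,949.00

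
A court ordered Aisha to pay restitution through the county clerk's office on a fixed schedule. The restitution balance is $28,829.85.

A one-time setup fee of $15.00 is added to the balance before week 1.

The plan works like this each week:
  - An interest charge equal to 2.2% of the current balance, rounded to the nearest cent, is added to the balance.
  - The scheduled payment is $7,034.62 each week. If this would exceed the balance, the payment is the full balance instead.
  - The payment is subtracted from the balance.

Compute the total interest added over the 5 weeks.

Week 1: $28,844.85 +$634.59 interest = $29,479.44; pay $7,034.62 → $22,444.82
Week 2: $22,444.82 +$493.79 interest = $22,938.61; pay $7,034.62 → $15,903.99
Week 3: $15,903.99 +$349.89 interest = $16,253.88; pay $7,034.62 → $9,219.26
Week 4: $9,219.26 +$202.82 interest = $9,422.08; pay $7,034.62 → $2,387.46
Week 5: $2,387.46 +$52.52 interest = $2,439.98; pay $2,439.98 → $0.00
Total interest: $634.59 + $493.79 + $349.89 + $202.82 + $52.52 = $1,733.61

$1,733.61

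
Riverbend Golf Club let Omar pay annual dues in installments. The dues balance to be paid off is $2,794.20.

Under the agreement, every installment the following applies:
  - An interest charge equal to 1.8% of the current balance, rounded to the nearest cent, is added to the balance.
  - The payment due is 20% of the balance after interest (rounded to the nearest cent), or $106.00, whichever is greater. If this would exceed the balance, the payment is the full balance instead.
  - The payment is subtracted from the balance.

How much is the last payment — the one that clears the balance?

$38.00

Installment 1: $2,794.20 +$50.30 interest = $2,844.50; pay $568.90 → $2,275.60
Installment 2: $2,275.60 +$40.96 interest = $2,316.56; pay $463.31 → $1,853.25
Installment 3: $1,853.25 +$33.36 interest = $1,886.61; pay $377.32 → $1,509.29
Installment 4: $1,509.29 +$27.17 interest = $1,536.46; pay $307.29 → $1,229.17
Installment 5: $1,229.17 +$22.13 interest = $1,251.30; pay $250.26 → $1,001.04
Installment 6: $1,001.04 +$18.02 interest = $1,019.06; pay $203.81 → $815.25
Installment 7: $815.25 +$14.67 interest = $829.92; pay $165.98 → $663.94
Installment 8: $663.94 +$11.95 interest = $675.89; pay $135.18 → $540.71
Installment 9: $540.71 +$9.73 interest = $550.44; pay $110.09 → $440.35
Installment 10: $440.35 +$7.93 interest = $448.28; pay $106.00 → $342.28
Installment 11: $342.28 +$6.16 interest = $348.44; pay $106.00 → $242.44
Installment 12: $242.44 +$4.36 interest = $246.80; pay $106.00 → $140.80
Installment 13: $140.80 +$2.53 interest = $143.33; pay $106.00 → $37.33
Installment 14: $37.33 +$0.67 interest = $38.00; pay $38.00 → $0.00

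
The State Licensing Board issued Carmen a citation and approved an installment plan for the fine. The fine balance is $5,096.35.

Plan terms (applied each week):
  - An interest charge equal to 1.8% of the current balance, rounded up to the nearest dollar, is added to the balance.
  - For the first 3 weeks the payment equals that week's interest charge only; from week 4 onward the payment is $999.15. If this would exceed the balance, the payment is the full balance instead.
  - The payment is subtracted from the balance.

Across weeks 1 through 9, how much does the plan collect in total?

$5,674.35

Week 1: opening $5,096.35; interest $92.00 → $5,188.35; payment $92.00; balance $5,096.35
Week 2: opening $5,096.35; interest $92.00 → $5,188.35; payment $92.00; balance $5,096.35
Week 3: opening $5,096.35; interest $92.00 → $5,188.35; payment $92.00; balance $5,096.35
Week 4: opening $5,096.35; interest $92.00 → $5,188.35; payment $999.15; balance $4,189.20
Week 5: opening $4,189.20; interest $76.00 → $4,265.20; payment $999.15; balance $3,266.05
Week 6: opening $3,266.05; interest $59.00 → $3,325.05; payment $999.15; balance $2,325.90
Week 7: opening $2,325.90; interest $42.00 → $2,367.90; payment $999.15; balance $1,368.75
Week 8: opening $1,368.75; interest $25.00 → $1,393.75; payment $999.15; balance $394.60
Week 9: opening $394.60; interest $8.00 → $402.60; payment $402.60; balance $0.00
Total paid: $5,674.35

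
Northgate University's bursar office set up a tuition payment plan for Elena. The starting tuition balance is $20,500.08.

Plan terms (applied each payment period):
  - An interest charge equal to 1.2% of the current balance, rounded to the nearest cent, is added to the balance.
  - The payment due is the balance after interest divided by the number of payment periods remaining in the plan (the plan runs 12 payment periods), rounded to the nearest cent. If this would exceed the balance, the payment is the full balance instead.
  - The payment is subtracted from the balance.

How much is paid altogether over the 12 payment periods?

# | Opening | Interest | Payment | End bal
1 | $20,500.08 | $246.00 | $1,728.84 | $19,017.24
2 | $19,017.24 | $228.21 | $1,749.59 | $17,495.86
3 | $17,495.86 | $209.95 | $1,770.58 | $15,935.23
4 | $15,935.23 | $191.22 | $1,791.83 | $14,334.62
5 | $14,334.62 | $172.02 | $1,813.33 | $12,693.31
6 | $12,693.31 | $152.32 | $1,835.09 | $11,010.54
7 | $11,010.54 | $132.13 | $1,857.11 | $9,285.56
8 | $9,285.56 | $111.43 | $1,879.40 | $7,517.59
9 | $7,517.59 | $90.21 | $1,901.95 | $5,705.85
10 | $5,705.85 | $68.47 | $1,924.77 | $3,849.55
11 | $3,849.55 | $46.19 | $1,947.87 | $1,947.87
12 | $1,947.87 | $23.37 | $1,971.24 | $0.00
Total paid: $22,171.60

$22,171.60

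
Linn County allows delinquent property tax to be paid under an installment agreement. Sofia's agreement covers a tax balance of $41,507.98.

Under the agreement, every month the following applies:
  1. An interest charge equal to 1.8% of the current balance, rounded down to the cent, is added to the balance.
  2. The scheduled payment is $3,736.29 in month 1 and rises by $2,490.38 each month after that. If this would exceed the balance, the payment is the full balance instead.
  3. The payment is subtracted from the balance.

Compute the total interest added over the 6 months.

$2,747.39

Month 1: opening $41,507.98; interest $747.14 → $42,255.12; payment $3,736.29; balance $38,518.83
Month 2: opening $38,518.83; interest $693.33 → $39,212.16; payment $6,226.67; balance $32,985.49
Month 3: opening $32,985.49; interest $593.73 → $33,579.22; payment $8,717.05; balance $24,862.17
Month 4: opening $24,862.17; interest $447.51 → $25,309.68; payment $11,207.43; balance $14,102.25
Month 5: opening $14,102.25; interest $253.84 → $14,356.09; payment $13,697.81; balance $658.28
Month 6: opening $658.28; interest $11.84 → $670.12; payment $670.12; balance $0.00
Total interest: $747.14 + $693.33 + $593.73 + $447.51 + $253.84 + $11.84 = $2,747.39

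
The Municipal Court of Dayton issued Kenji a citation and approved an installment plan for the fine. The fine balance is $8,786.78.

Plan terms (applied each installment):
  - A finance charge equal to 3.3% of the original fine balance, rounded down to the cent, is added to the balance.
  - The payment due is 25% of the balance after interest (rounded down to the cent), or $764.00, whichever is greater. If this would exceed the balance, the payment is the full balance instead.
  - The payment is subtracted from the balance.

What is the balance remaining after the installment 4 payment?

Installment 1: $8,786.78 +$289.96 interest = $9,076.74; pay $2,269.18 → $6,807.56
Installment 2: $6,807.56 +$289.96 interest = $7,097.52; pay $1,774.38 → $5,323.14
Installment 3: $5,323.14 +$289.96 interest = $5,613.10; pay $1,403.27 → $4,209.83
Installment 4: $4,209.83 +$289.96 interest = $4,499.79; pay $1,124.94 → $3,374.85

$3,374.85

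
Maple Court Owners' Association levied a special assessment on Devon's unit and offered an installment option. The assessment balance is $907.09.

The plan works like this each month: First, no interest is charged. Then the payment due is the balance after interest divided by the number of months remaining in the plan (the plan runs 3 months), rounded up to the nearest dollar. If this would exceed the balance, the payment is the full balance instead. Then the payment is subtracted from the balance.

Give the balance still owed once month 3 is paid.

$0.00

# | Opening | Payment | End bal
1 | $907.09 | $303.00 | $604.09
2 | $604.09 | $303.00 | $301.09
3 | $301.09 | $301.09 | $0.00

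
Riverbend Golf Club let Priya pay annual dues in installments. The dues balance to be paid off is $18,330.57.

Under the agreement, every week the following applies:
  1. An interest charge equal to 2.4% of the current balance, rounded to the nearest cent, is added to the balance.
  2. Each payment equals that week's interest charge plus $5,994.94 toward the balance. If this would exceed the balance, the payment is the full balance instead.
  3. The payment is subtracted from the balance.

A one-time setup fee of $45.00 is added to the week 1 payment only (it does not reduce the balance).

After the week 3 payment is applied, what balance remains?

$345.75

Week 1: $18,330.57 +$439.93 interest = $18,770.50; pay $6,434.87 (+ $45.00 fee) → $12,335.63
Week 2: $12,335.63 +$296.06 interest = $12,631.69; pay $6,291.00 → $6,340.69
Week 3: $6,340.69 +$152.18 interest = $6,492.87; pay $6,147.12 → $345.75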